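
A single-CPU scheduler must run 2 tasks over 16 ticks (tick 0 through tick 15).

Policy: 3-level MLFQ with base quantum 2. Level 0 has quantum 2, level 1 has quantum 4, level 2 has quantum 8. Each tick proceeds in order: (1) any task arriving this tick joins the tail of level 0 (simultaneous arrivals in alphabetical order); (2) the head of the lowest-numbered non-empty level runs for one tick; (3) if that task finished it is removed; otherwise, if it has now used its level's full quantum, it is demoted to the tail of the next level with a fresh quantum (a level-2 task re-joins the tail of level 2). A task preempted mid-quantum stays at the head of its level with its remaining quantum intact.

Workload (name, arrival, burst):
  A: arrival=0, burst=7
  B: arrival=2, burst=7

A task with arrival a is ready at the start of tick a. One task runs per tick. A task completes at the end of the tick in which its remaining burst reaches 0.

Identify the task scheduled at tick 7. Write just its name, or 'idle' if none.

running at tick 7 = A

t=0: L0/L1/L2 = A/-/- → run A
t=1: L0/L1/L2 = A/-/- → run A
t=2: L0/L1/L2 = B/A/- → run B
t=3: L0/L1/L2 = B/A/- → run B
t=4: L0/L1/L2 = -/AB/- → run A
t=5: L0/L1/L2 = -/AB/- → run A
t=6: L0/L1/L2 = -/AB/- → run A
t=7: L0/L1/L2 = -/AB/- → run A
t=8: L0/L1/L2 = -/B/A → run B
t=9: L0/L1/L2 = -/B/A → run B
t=10: L0/L1/L2 = -/B/A → run B
t=11: L0/L1/L2 = -/B/A → run B
t=12: L0/L1/L2 = -/-/AB → run A
t=13: L0/L1/L2 = -/-/B → run B
t=14: (idle)
t=15: (idle)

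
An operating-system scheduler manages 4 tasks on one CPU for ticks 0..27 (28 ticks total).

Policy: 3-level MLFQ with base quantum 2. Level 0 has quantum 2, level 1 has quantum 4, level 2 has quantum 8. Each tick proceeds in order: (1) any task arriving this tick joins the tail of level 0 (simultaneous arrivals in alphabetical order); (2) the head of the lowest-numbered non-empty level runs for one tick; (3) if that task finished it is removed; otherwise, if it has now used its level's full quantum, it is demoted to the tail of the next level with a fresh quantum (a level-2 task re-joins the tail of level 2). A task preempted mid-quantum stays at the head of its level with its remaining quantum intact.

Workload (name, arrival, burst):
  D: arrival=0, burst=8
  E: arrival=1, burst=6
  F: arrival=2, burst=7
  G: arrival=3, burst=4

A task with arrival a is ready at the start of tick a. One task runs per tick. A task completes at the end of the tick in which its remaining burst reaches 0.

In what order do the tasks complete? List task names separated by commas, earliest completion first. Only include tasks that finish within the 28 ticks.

t=0: L0/L1/L2 = D/-/- → run D
t=1: L0/L1/L2 = DE/-/- → run D
t=2: L0/L1/L2 = EF/D/- → run E
t=3: L0/L1/L2 = EFG/D/- → run E
t=4: L0/L1/L2 = FG/DE/- → run F
t=5: L0/L1/L2 = FG/DE/- → run F
t=6: L0/L1/L2 = G/DEF/- → run G
t=7: L0/L1/L2 = G/DEF/- → run G
t=8: L0/L1/L2 = -/DEFG/- → run D
t=9: L0/L1/L2 = -/DEFG/- → run D
t=10: L0/L1/L2 = -/DEFG/- → run D
t=11: L0/L1/L2 = -/DEFG/- → run D
t=12: L0/L1/L2 = -/EFG/D → run E
t=13: L0/L1/L2 = -/EFG/D → run E
t=14: L0/L1/L2 = -/EFG/D → run E
t=15: L0/L1/L2 = -/EFG/D → run E
t=16: L0/L1/L2 = -/FG/D → run F
t=17: L0/L1/L2 = -/FG/D → run F
t=18: L0/L1/L2 = -/FG/D → run F
t=19: L0/L1/L2 = -/FG/D → run F
t=20: L0/L1/L2 = -/G/DF → run G
t=21: L0/L1/L2 = -/G/DF → run G
t=22: L0/L1/L2 = -/-/DF → run D
t=23: L0/L1/L2 = -/-/DF → run D
t=24: L0/L1/L2 = -/-/F → run F
t=25: (idle)
t=26: (idle)
t=27: (idle)

completion order = E, G, D, F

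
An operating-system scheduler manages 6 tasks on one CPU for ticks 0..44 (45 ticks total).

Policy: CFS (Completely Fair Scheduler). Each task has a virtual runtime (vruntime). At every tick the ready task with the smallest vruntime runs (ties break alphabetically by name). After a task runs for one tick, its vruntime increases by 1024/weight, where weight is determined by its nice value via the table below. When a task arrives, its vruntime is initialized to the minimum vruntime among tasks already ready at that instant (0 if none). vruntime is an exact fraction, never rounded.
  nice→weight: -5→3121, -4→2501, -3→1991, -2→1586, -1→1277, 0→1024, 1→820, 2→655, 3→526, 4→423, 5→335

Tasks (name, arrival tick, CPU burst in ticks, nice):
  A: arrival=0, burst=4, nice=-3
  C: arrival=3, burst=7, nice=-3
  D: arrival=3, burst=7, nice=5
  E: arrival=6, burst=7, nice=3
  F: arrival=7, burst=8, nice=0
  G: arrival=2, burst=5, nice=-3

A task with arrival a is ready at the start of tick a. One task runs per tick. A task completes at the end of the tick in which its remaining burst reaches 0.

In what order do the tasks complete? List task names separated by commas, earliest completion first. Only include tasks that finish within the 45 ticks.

completion order = A, G, C, F, E, D

t=0: vr[A=0] → run A
t=1: vr[A=1024/1991] → run A
t=2: vr[A=2048/1991 G=2048/1991] → run A
t=3: vr[A=3072/1991 C=2048/1991 D=2048/1991 G=2048/1991] → run C
t=4: vr[A=3072/1991 C=3072/1991 D=2048/1991 G=2048/1991] → run D
t=5: vr[A=3072/1991 C=3072/1991 D=2724864/666985 G=2048/1991] → run G
t=6: vr[A=3072/1991 C=3072/1991 D=2724864/666985 E=3072/1991 G=3072/1991] → run A
t=7: vr[C=3072/1991 D=2724864/666985 E=3072/1991 F=3072/1991 G=3072/1991] → run C
t=8: vr[C=4096/1991 D=2724864/666985 E=3072/1991 F=3072/1991 G=3072/1991] → run E
t=9: vr[C=4096/1991 D=2724864/666985 E=1827328/523633 F=3072/1991 G=3072/1991] → run F
t=10: vr[C=4096/1991 D=2724864/666985 E=1827328/523633 F=5063/1991 G=3072/1991] → run G
t=11: vr[C=4096/1991 D=2724864/666985 E=1827328/523633 F=5063/1991 G=4096/1991] → run C
t=12: vr[C=5120/1991 D=2724864/666985 E=1827328/523633 F=5063/1991 G=4096/1991] → run G
t=13: vr[C=5120/1991 D=2724864/666985 E=1827328/523633 F=5063/1991 G=5120/1991] → run F
t=14: vr[C=5120/1991 D=2724864/666985 E=1827328/523633 F=7054/1991 G=5120/1991] → run C
t=15: vr[C=6144/1991 D=2724864/666985 E=1827328/523633 F=7054/1991 G=5120/1991] → run G
t=16: vr[C=6144/1991 D=2724864/666985 E=1827328/523633 F=7054/1991 G=6144/1991] → run C
t=17: vr[C=7168/1991 D=2724864/666985 E=1827328/523633 F=7054/1991 G=6144/1991] → run G
t=18: vr[C=7168/1991 D=2724864/666985 E=1827328/523633 F=7054/1991] → run E
t=19: vr[C=7168/1991 D=2724864/666985 E=2846720/523633 F=7054/1991] → run F
t=20: vr[C=7168/1991 D=2724864/666985 E=2846720/523633 F=9045/1991] → run C
t=21: vr[C=8192/1991 D=2724864/666985 E=2846720/523633 F=9045/1991] → run D
t=22: vr[C=8192/1991 D=4763648/666985 E=2846720/523633 F=9045/1991] → run C
t=23: vr[D=4763648/666985 E=2846720/523633 F=9045/1991] → run F
t=24: vr[D=4763648/666985 E=2846720/523633 F=11036/1991] → run E
t=25: vr[D=4763648/666985 E=3866112/523633 F=11036/1991] → run F
t=26: vr[D=4763648/666985 E=3866112/523633 F=13027/1991] → run F
t=27: vr[D=4763648/666985 E=3866112/523633 F=15018/1991] → run D
t=28: vr[D=6802432/666985 E=3866112/523633 F=15018/1991] → run E
t=29: vr[D=6802432/666985 E=4885504/523633 F=15018/1991] → run F
t=30: vr[D=6802432/666985 E=4885504/523633 F=17009/1991] → run F
t=31: vr[D=6802432/666985 E=4885504/523633] → run E
t=32: vr[D=6802432/666985 E=5904896/523633] → run D
t=33: vr[D=8841216/666985 E=5904896/523633] → run E
t=34: vr[D=8841216/666985 E=6924288/523633] → run E
t=35: vr[D=8841216/666985] → run D
t=36: vr[D=2176000/133397] → run D
t=37: vr[D=12918784/666985] → run D
t=38: (idle)
t=39: (idle)
t=40: (idle)
t=41: (idle)
t=42: (idle)
t=43: (idle)
t=44: (idle)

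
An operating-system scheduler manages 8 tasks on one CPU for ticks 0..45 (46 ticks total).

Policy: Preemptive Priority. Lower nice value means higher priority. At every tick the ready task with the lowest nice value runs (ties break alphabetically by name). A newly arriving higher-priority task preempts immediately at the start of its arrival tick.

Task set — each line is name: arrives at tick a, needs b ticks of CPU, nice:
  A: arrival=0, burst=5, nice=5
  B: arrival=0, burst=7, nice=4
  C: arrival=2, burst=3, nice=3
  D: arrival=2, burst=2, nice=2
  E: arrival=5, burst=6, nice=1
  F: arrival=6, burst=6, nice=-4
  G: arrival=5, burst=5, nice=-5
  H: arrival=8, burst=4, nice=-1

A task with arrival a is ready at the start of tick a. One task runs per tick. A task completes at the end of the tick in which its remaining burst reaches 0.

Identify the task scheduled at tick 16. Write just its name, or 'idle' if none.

running at tick 16 = H

t=0: ready={A,B} → run B
t=1: ready={A,B} → run B
t=2: ready={A,B,C,D} → run D
t=3: ready={A,B,C,D} → run D
t=4: ready={A,B,C} → run C
t=5: ready={A,B,C,E,G} → run G
t=6: ready={A,B,C,E,F,G} → run G
t=7: ready={A,B,C,E,F,G} → run G
t=8: ready={A,B,C,E,F,G,H} → run G
t=9: ready={A,B,C,E,F,G,H} → run G
t=10: ready={A,B,C,E,F,H} → run F
t=11: ready={A,B,C,E,F,H} → run F
t=12: ready={A,B,C,E,F,H} → run F
t=13: ready={A,B,C,E,F,H} → run F
t=14: ready={A,B,C,E,F,H} → run F
t=15: ready={A,B,C,E,F,H} → run F
t=16: ready={A,B,C,E,H} → run H
t=17: ready={A,B,C,E,H} → run H
t=18: ready={A,B,C,E,H} → run H
t=19: ready={A,B,C,E,H} → run H
t=20: ready={A,B,C,E} → run E
t=21: ready={A,B,C,E} → run E
t=22: ready={A,B,C,E} → run E
t=23: ready={A,B,C,E} → run E
t=24: ready={A,B,C,E} → run E
t=25: ready={A,B,C,E} → run E
t=26: ready={A,B,C} → run C
t=27: ready={A,B,C} → run C
t=28: ready={A,B} → run B
t=29: ready={A,B} → run B
t=30: ready={A,B} → run B
t=31: ready={A,B} → run B
t=32: ready={A,B} → run B
t=33: ready={A} → run A
t=34: ready={A} → run A
t=35: ready={A} → run A
t=36: ready={A} → run A
t=37: ready={A} → run A
t=38: (idle)
t=39: (idle)
t=40: (idle)
t=41: (idle)
t=42: (idle)
t=43: (idle)
t=44: (idle)
t=45: (idle)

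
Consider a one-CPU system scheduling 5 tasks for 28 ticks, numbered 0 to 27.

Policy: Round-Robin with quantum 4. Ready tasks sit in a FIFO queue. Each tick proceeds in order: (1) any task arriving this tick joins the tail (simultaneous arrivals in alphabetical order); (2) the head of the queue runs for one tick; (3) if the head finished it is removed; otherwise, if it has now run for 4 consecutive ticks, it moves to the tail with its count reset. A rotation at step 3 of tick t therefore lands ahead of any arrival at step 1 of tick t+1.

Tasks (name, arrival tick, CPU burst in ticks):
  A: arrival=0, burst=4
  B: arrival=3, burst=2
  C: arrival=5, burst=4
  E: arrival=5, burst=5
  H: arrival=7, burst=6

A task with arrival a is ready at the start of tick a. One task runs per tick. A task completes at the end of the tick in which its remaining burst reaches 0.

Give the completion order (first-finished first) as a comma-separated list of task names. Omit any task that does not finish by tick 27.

completion order = A, B, C, E, H

t=0: queue=[A] q_used=0 → run A
t=1: queue=[A] q_used=1 → run A
t=2: queue=[A] q_used=2 → run A
t=3: queue=[A,B] q_used=3 → run A
t=4: queue=[B] q_used=0 → run B
t=5: queue=[B,C,E] q_used=1 → run B
t=6: queue=[C,E] q_used=0 → run C
t=7: queue=[C,E,H] q_used=1 → run C
t=8: queue=[C,E,H] q_used=2 → run C
t=9: queue=[C,E,H] q_used=3 → run C
t=10: queue=[E,H] q_used=0 → run E
t=11: queue=[E,H] q_used=1 → run E
t=12: queue=[E,H] q_used=2 → run E
t=13: queue=[E,H] q_used=3 → run E
t=14: queue=[H,E] q_used=0 → run H
t=15: queue=[H,E] q_used=1 → run H
t=16: queue=[H,E] q_used=2 → run H
t=17: queue=[H,E] q_used=3 → run H
t=18: queue=[E,H] q_used=0 → run E
t=19: queue=[H] q_used=0 → run H
t=20: queue=[H] q_used=1 → run H
t=21: (idle)
t=22: (idle)
t=23: (idle)
t=24: (idle)
t=25: (idle)
t=26: (idle)
t=27: (idle)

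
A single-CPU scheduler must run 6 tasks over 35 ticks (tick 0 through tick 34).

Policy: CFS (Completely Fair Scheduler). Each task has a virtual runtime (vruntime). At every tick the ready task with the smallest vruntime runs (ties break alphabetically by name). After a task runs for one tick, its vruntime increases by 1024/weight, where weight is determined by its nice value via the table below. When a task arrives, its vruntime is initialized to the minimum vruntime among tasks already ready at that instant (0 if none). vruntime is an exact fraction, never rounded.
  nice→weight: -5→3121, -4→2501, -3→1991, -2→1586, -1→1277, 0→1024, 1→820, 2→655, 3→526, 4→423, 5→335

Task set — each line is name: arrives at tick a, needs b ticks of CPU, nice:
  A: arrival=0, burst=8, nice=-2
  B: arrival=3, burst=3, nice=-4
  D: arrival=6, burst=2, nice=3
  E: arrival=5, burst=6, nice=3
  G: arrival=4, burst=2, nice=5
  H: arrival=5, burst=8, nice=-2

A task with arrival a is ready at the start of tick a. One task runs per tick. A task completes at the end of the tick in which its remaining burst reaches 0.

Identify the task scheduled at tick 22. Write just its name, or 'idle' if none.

t=0: vr[A=0] → run A
t=1: vr[A=512/793] → run A
t=2: vr[A=1024/793] → run A
t=3: vr[A=1536/793 B=1536/793] → run A
t=4: vr[A=2048/793 B=1536/793 G=1536/793] → run B
t=5: vr[A=2048/793 B=76288/32513 E=1536/793 G=1536/793 H=1536/793] → run E
t=6: vr[A=2048/793 B=76288/32513 D=1536/793 E=809984/208559 G=1536/793 H=1536/793] → run D
t=7: vr[A=2048/793 B=76288/32513 D=809984/208559 E=809984/208559 G=1536/793 H=1536/793] → run G
t=8: vr[A=2048/793 B=76288/32513 D=809984/208559 E=809984/208559 G=1326592/265655 H=1536/793] → run H
t=9: vr[A=2048/793 B=76288/32513 D=809984/208559 E=809984/208559 G=1326592/265655 H=2048/793] → run B
t=10: vr[A=2048/793 B=89600/32513 D=809984/208559 E=809984/208559 G=1326592/265655 H=2048/793] → run A
t=11: vr[A=2560/793 B=89600/32513 D=809984/208559 E=809984/208559 G=1326592/265655 H=2048/793] → run H
t=12: vr[A=2560/793 B=89600/32513 D=809984/208559 E=809984/208559 G=1326592/265655 H=2560/793] → run B
t=13: vr[A=2560/793 D=809984/208559 E=809984/208559 G=1326592/265655 H=2560/793] → run A
t=14: vr[A=3072/793 D=809984/208559 E=809984/208559 G=1326592/265655 H=2560/793] → run H
t=15: vr[A=3072/793 D=809984/208559 E=809984/208559 G=1326592/265655 H=3072/793] → run A
t=16: vr[A=3584/793 D=809984/208559 E=809984/208559 G=1326592/265655 H=3072/793] → run H
t=17: vr[A=3584/793 D=809984/208559 E=809984/208559 G=1326592/265655 H=3584/793] → run D
t=18: vr[A=3584/793 E=809984/208559 G=1326592/265655 H=3584/793] → run E
t=19: vr[A=3584/793 E=1216000/208559 G=1326592/265655 H=3584/793] → run A
t=20: vr[E=1216000/208559 G=1326592/265655 H=3584/793] → run H
t=21: vr[E=1216000/208559 G=1326592/265655 H=4096/793] → run G
t=22: vr[E=1216000/208559 H=4096/793] → run H
t=23: vr[E=1216000/208559 H=4608/793] → run H
t=24: vr[E=1216000/208559 H=5120/793] → run E
t=25: vr[E=1622016/208559 H=5120/793] → run H
t=26: vr[E=1622016/208559] → run E
t=27: vr[E=2028032/208559] → run E
t=28: vr[E=2434048/208559] → run E
t=29: (idle)
t=30: (idle)
t=31: (idle)
t=32: (idle)
t=33: (idle)
t=34: (idle)

running at tick 22 = H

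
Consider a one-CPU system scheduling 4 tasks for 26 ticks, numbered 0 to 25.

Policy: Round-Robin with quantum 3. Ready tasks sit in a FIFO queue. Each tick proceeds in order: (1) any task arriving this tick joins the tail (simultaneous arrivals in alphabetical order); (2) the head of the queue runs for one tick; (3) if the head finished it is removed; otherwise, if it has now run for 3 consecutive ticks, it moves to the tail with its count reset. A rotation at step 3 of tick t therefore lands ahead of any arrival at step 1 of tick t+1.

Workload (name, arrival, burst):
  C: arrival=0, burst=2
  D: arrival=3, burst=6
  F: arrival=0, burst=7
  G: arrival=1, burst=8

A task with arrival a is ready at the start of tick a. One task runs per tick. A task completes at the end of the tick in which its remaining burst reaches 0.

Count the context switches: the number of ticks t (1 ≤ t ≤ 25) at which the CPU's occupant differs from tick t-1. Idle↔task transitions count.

context switches = 9

t=0: queue=[C,F] q_used=0 → run C
t=1: queue=[C,F,G] q_used=1 → run C
t=2: queue=[F,G] q_used=0 → run F
t=3: queue=[F,G,D] q_used=1 → run F
t=4: queue=[F,G,D] q_used=2 → run F
t=5: queue=[G,D,F] q_used=0 → run G
t=6: queue=[G,D,F] q_used=1 → run G
t=7: queue=[G,D,F] q_used=2 → run G
t=8: queue=[D,F,G] q_used=0 → run D
t=9: queue=[D,F,G] q_used=1 → run D
t=10: queue=[D,F,G] q_used=2 → run D
t=11: queue=[F,G,D] q_used=0 → run F
t=12: queue=[F,G,D] q_used=1 → run F
t=13: queue=[F,G,D] q_used=2 → run F
t=14: queue=[G,D,F] q_used=0 → run G
t=15: queue=[G,D,F] q_used=1 → run G
t=16: queue=[G,D,F] q_used=2 → run G
t=17: queue=[D,F,G] q_used=0 → run D
t=18: queue=[D,F,G] q_used=1 → run D
t=19: queue=[D,F,G] q_used=2 → run D
t=20: queue=[F,G] q_used=0 → run F
t=21: queue=[G] q_used=0 → run G
t=22: queue=[G] q_used=1 → run G
t=23: (idle)
t=24: (idle)
t=25: (idle)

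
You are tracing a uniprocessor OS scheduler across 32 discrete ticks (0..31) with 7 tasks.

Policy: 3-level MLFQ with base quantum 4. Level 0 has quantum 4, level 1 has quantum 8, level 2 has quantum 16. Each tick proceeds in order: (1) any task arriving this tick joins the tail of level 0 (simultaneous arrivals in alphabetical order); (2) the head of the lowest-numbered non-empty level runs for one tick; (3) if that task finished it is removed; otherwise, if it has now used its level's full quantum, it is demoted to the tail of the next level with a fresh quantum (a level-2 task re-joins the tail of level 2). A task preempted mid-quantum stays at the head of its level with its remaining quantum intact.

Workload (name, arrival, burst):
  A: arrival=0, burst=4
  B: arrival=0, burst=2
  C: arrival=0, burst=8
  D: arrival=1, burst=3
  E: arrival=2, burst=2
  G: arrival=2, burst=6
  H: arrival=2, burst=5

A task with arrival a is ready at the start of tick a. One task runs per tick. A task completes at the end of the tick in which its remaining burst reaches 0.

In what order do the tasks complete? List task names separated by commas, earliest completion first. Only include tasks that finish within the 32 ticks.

completion order = A, B, D, E, C, G, H

t=0: L0/L1/L2 = ABC/-/- → run A
t=1: L0/L1/L2 = ABCD/-/- → run A
t=2: L0/L1/L2 = ABCDEGH/-/- → run A
t=3: L0/L1/L2 = ABCDEGH/-/- → run A
t=4: L0/L1/L2 = BCDEGH/-/- → run B
t=5: L0/L1/L2 = BCDEGH/-/- → run B
t=6: L0/L1/L2 = CDEGH/-/- → run C
t=7: L0/L1/L2 = CDEGH/-/- → run C
t=8: L0/L1/L2 = CDEGH/-/- → run C
t=9: L0/L1/L2 = CDEGH/-/- → run C
t=10: L0/L1/L2 = DEGH/C/- → run D
t=11: L0/L1/L2 = DEGH/C/- → run D
t=12: L0/L1/L2 = DEGH/C/- → run D
t=13: L0/L1/L2 = EGH/C/- → run E
t=14: L0/L1/L2 = EGH/C/- → run E
t=15: L0/L1/L2 = GH/C/- → run G
t=16: L0/L1/L2 = GH/C/- → run G
t=17: L0/L1/L2 = GH/C/- → run G
t=18: L0/L1/L2 = GH/C/- → run G
t=19: L0/L1/L2 = H/CG/- → run H
t=20: L0/L1/L2 = H/CG/- → run H
t=21: L0/L1/L2 = H/CG/- → run H
t=22: L0/L1/L2 = H/CG/- → run H
t=23: L0/L1/L2 = -/CGH/- → run C
t=24: L0/L1/L2 = -/CGH/- → run C
t=25: L0/L1/L2 = -/CGH/- → run C
t=26: L0/L1/L2 = -/CGH/- → run C
t=27: L0/L1/L2 = -/GH/- → run G
t=28: L0/L1/L2 = -/GH/- → run G
t=29: L0/L1/L2 = -/H/- → run H
t=30: (idle)
t=31: (idle)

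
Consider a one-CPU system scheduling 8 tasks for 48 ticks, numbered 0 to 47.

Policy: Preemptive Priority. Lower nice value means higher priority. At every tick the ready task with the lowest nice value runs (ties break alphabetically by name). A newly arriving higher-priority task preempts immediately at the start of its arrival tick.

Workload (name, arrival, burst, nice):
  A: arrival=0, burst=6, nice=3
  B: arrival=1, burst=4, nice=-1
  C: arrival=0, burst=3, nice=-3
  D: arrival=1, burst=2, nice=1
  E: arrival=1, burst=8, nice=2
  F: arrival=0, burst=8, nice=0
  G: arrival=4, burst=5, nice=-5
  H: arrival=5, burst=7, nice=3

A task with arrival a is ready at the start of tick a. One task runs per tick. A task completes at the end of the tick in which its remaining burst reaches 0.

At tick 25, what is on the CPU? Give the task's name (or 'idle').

t=0: ready={A,C,F} → run C
t=1: ready={A,B,C,D,E,F} → run C
t=2: ready={A,B,C,D,E,F} → run C
t=3: ready={A,B,D,E,F} → run B
t=4: ready={A,B,D,E,F,G} → run G
t=5: ready={A,B,D,E,F,G,H} → run G
t=6: ready={A,B,D,E,F,G,H} → run G
t=7: ready={A,B,D,E,F,G,H} → run G
t=8: ready={A,B,D,E,F,G,H} → run G
t=9: ready={A,B,D,E,F,H} → run B
t=10: ready={A,B,D,E,F,H} → run B
t=11: ready={A,B,D,E,F,H} → run B
t=12: ready={A,D,E,F,H} → run F
t=13: ready={A,D,E,F,H} → run F
t=14: ready={A,D,E,F,H} → run F
t=15: ready={A,D,E,F,H} → run F
t=16: ready={A,D,E,F,H} → run F
t=17: ready={A,D,E,F,H} → run F
t=18: ready={A,D,E,F,H} → run F
t=19: ready={A,D,E,F,H} → run F
t=20: ready={A,D,E,H} → run D
t=21: ready={A,D,E,H} → run D
t=22: ready={A,E,H} → run E
t=23: ready={A,E,H} → run E
t=24: ready={A,E,H} → run E
t=25: ready={A,E,H} → run E
t=26: ready={A,E,H} → run E
t=27: ready={A,E,H} → run E
t=28: ready={A,E,H} → run E
t=29: ready={A,E,H} → run E
t=30: ready={A,H} → run A
t=31: ready={A,H} → run A
t=32: ready={A,H} → run A
t=33: ready={A,H} → run A
t=34: ready={A,H} → run A
t=35: ready={A,H} → run A
t=36: ready={H} → run H
t=37: ready={H} → run H
t=38: ready={H} → run H
t=39: ready={H} → run H
t=40: ready={H} → run H
t=41: ready={H} → run H
t=42: ready={H} → run H
t=43: (idle)
t=44: (idle)
t=45: (idle)
t=46: (idle)
t=47: (idle)

running at tick 25 = E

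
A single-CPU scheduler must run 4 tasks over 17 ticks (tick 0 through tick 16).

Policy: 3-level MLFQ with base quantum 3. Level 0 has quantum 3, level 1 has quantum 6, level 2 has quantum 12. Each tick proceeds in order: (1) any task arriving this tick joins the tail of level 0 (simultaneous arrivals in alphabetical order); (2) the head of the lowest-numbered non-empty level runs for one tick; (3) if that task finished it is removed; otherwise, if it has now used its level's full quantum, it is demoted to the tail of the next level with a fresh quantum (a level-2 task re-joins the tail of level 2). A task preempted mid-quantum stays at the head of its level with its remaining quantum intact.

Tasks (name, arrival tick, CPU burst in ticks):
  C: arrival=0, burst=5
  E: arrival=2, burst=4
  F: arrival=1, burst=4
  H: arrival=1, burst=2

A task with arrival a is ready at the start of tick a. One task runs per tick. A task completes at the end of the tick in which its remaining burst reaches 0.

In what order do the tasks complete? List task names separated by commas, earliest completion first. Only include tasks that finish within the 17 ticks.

completion order = H, C, F, E

t=0: L0/L1/L2 = C/-/- → run C
t=1: L0/L1/L2 = CFH/-/- → run C
t=2: L0/L1/L2 = CFHE/-/- → run C
t=3: L0/L1/L2 = FHE/C/- → run F
t=4: L0/L1/L2 = FHE/C/- → run F
t=5: L0/L1/L2 = FHE/C/- → run F
t=6: L0/L1/L2 = HE/CF/- → run H
t=7: L0/L1/L2 = HE/CF/- → run H
t=8: L0/L1/L2 = E/CF/- → run E
t=9: L0/L1/L2 = E/CF/- → run E
t=10: L0/L1/L2 = E/CF/- → run E
t=11: L0/L1/L2 = -/CFE/- → run C
t=12: L0/L1/L2 = -/CFE/- → run C
t=13: L0/L1/L2 = -/FE/- → run F
t=14: L0/L1/L2 = -/E/- → run E
t=15: (idle)
t=16: (idle)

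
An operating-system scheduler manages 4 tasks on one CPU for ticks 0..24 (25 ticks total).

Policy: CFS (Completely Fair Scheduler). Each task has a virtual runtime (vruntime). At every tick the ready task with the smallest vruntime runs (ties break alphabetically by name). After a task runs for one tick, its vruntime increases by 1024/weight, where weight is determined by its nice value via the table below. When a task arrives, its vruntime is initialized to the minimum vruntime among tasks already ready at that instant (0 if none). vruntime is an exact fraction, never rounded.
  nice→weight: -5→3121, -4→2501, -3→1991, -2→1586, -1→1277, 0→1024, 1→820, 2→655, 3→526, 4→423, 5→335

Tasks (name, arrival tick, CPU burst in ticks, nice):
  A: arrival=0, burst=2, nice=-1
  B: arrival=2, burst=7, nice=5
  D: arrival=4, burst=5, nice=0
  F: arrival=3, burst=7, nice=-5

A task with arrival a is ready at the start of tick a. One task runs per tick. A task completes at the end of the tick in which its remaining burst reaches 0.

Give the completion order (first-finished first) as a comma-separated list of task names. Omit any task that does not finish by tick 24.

t=0: vr[A=0] → run A
t=1: vr[A=1024/1277] → run A
t=2: vr[B=0] → run B
t=3: vr[B=1024/335 F=1024/335] → run B
t=4: vr[B=2048/335 D=1024/335 F=1024/335] → run D
t=5: vr[B=2048/335 D=1359/335 F=1024/335] → run F
t=6: vr[B=2048/335 D=1359/335 F=3538944/1045535] → run F
t=7: vr[B=2048/335 D=1359/335 F=3881984/1045535] → run F
t=8: vr[B=2048/335 D=1359/335 F=4225024/1045535] → run F
t=9: vr[B=2048/335 D=1359/335 F=4568064/1045535] → run D
t=10: vr[B=2048/335 D=1694/335 F=4568064/1045535] → run F
t=11: vr[B=2048/335 D=1694/335 F=4911104/1045535] → run F
t=12: vr[B=2048/335 D=1694/335 F=5254144/1045535] → run F
t=13: vr[B=2048/335 D=1694/335] → run D
t=14: vr[B=2048/335 D=2029/335] → run D
t=15: vr[B=2048/335 D=2364/335] → run B
t=16: vr[B=3072/335 D=2364/335] → run D
t=17: vr[B=3072/335] → run B
t=18: vr[B=4096/335] → run B
t=19: vr[B=1024/67] → run B
t=20: vr[B=6144/335] → run B
t=21: (idle)
t=22: (idle)
t=23: (idle)
t=24: (idle)

completion order = A, F, D, B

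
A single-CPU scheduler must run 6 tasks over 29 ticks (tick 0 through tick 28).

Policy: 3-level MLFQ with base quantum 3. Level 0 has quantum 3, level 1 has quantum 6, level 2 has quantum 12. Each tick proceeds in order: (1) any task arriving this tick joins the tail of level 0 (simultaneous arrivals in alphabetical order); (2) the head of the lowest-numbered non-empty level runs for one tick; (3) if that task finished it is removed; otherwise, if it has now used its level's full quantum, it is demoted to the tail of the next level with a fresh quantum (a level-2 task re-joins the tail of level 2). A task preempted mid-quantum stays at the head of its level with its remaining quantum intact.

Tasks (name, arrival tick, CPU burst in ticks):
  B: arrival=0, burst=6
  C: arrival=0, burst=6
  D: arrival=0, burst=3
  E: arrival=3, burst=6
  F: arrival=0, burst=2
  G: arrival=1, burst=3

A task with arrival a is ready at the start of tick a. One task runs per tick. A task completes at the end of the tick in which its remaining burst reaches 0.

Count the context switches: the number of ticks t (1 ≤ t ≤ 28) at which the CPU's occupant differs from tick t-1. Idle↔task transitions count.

t=0: L0/L1/L2 = BCDF/-/- → run B
t=1: L0/L1/L2 = BCDFG/-/- → run B
t=2: L0/L1/L2 = BCDFG/-/- → run B
t=3: L0/L1/L2 = CDFGE/B/- → run C
t=4: L0/L1/L2 = CDFGE/B/- → run C
t=5: L0/L1/L2 = CDFGE/B/- → run C
t=6: L0/L1/L2 = DFGE/BC/- → run D
t=7: L0/L1/L2 = DFGE/BC/- → run D
t=8: L0/L1/L2 = DFGE/BC/- → run D
t=9: L0/L1/L2 = FGE/BC/- → run F
t=10: L0/L1/L2 = FGE/BC/- → run F
t=11: L0/L1/L2 = GE/BC/- → run G
t=12: L0/L1/L2 = GE/BC/- → run G
t=13: L0/L1/L2 = GE/BC/- → run G
t=14: L0/L1/L2 = E/BC/- → run E
t=15: L0/L1/L2 = E/BC/- → run E
t=16: L0/L1/L2 = E/BC/- → run E
t=17: L0/L1/L2 = -/BCE/- → run B
t=18: L0/L1/L2 = -/BCE/- → run B
t=19: L0/L1/L2 = -/BCE/- → run B
t=20: L0/L1/L2 = -/CE/- → run C
t=21: L0/L1/L2 = -/CE/- → run C
t=22: L0/L1/L2 = -/CE/- → run C
t=23: L0/L1/L2 = -/E/- → run E
t=24: L0/L1/L2 = -/E/- → run E
t=25: L0/L1/L2 = -/E/- → run E
t=26: (idle)
t=27: (idle)
t=28: (idle)

context switches = 9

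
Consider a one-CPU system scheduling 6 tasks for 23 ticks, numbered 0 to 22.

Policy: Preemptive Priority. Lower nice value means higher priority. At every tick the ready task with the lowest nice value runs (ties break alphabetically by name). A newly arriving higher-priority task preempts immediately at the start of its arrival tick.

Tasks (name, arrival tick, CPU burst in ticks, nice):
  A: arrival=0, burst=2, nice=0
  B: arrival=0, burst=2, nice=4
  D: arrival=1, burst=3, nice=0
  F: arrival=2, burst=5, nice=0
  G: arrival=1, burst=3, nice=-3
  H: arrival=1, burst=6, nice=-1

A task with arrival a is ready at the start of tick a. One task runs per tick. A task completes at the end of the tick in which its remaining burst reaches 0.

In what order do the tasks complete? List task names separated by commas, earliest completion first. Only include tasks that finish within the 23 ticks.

completion order = G, H, A, D, F, B

t=0: ready={A,B} → run A
t=1: ready={A,B,D,G,H} → run G
t=2: ready={A,B,D,F,G,H} → run G
t=3: ready={A,B,D,F,G,H} → run G
t=4: ready={A,B,D,F,H} → run H
t=5: ready={A,B,D,F,H} → run H
t=6: ready={A,B,D,F,H} → run H
t=7: ready={A,B,D,F,H} → run H
t=8: ready={A,B,D,F,H} → run H
t=9: ready={A,B,D,F,H} → run H
t=10: ready={A,B,D,F} → run A
t=11: ready={B,D,F} → run D
t=12: ready={B,D,F} → run D
t=13: ready={B,D,F} → run D
t=14: ready={B,F} → run F
t=15: ready={B,F} → run F
t=16: ready={B,F} → run F
t=17: ready={B,F} → run F
t=18: ready={B,F} → run F
t=19: ready={B} → run B
t=20: ready={B} → run B
t=21: (idle)
t=22: (idle)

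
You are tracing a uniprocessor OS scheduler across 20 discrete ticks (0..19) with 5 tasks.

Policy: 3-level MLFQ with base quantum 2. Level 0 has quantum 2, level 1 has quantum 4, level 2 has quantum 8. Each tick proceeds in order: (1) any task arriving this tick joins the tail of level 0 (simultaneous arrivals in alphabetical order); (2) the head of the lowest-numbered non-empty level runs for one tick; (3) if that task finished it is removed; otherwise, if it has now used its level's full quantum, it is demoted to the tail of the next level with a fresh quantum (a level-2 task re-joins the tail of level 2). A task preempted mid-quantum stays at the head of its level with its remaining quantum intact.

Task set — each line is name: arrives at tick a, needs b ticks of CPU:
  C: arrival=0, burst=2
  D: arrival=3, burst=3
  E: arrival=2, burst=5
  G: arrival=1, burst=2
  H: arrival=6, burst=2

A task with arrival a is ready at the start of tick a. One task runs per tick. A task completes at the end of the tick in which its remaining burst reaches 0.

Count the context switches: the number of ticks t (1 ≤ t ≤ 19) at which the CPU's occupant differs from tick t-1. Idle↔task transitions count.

t=0: L0/L1/L2 = C/-/- → run C
t=1: L0/L1/L2 = CG/-/- → run C
t=2: L0/L1/L2 = GE/-/- → run G
t=3: L0/L1/L2 = GED/-/- → run G
t=4: L0/L1/L2 = ED/-/- → run E
t=5: L0/L1/L2 = ED/-/- → run E
t=6: L0/L1/L2 = DH/E/- → run D
t=7: L0/L1/L2 = DH/E/- → run D
t=8: L0/L1/L2 = H/ED/- → run H
t=9: L0/L1/L2 = H/ED/- → run H
t=10: L0/L1/L2 = -/ED/- → run E
t=11: L0/L1/L2 = -/ED/- → run E
t=12: L0/L1/L2 = -/ED/- → run E
t=13: L0/L1/L2 = -/D/- → run D
t=14: (idle)
t=15: (idle)
t=16: (idle)
t=17: (idle)
t=18: (idle)
t=19: (idle)

context switches = 7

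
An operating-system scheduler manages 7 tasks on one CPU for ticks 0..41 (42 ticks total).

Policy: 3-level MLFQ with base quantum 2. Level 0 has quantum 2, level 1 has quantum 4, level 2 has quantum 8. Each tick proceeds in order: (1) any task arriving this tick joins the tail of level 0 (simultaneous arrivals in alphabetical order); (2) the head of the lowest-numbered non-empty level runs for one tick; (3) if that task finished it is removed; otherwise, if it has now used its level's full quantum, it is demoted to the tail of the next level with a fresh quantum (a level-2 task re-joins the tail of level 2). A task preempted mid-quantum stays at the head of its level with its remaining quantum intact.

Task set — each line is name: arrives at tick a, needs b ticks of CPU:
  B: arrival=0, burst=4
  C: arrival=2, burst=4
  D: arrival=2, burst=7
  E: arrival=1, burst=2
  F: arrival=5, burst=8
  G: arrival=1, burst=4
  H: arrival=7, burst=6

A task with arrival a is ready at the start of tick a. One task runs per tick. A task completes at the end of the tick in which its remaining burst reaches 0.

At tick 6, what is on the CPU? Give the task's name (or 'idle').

t=0: L0/L1/L2 = B/-/- → run B
t=1: L0/L1/L2 = BEG/-/- → run B
t=2: L0/L1/L2 = EGCD/B/- → run E
t=3: L0/L1/L2 = EGCD/B/- → run E
t=4: L0/L1/L2 = GCD/B/- → run G
t=5: L0/L1/L2 = GCDF/B/- → run G
t=6: L0/L1/L2 = CDF/BG/- → run C
t=7: L0/L1/L2 = CDFH/BG/- → run C
t=8: L0/L1/L2 = DFH/BGC/- → run D
t=9: L0/L1/L2 = DFH/BGC/- → run D
t=10: L0/L1/L2 = FH/BGCD/- → run F
t=11: L0/L1/L2 = FH/BGCD/- → run F
t=12: L0/L1/L2 = H/BGCDF/- → run H
t=13: L0/L1/L2 = H/BGCDF/- → run H
t=14: L0/L1/L2 = -/BGCDFH/- → run B
t=15: L0/L1/L2 = -/BGCDFH/- → run B
t=16: L0/L1/L2 = -/GCDFH/- → run G
t=17: L0/L1/L2 = -/GCDFH/- → run G
t=18: L0/L1/L2 = -/CDFH/- → run C
t=19: L0/L1/L2 = -/CDFH/- → run C
t=20: L0/L1/L2 = -/DFH/- → run D
t=21: L0/L1/L2 = -/DFH/- → run D
t=22: L0/L1/L2 = -/DFH/- → run D
t=23: L0/L1/L2 = -/DFH/- → run D
t=24: L0/L1/L2 = -/FH/D → run F
t=25: L0/L1/L2 = -/FH/D → run F
t=26: L0/L1/L2 = -/FH/D → run F
t=27: L0/L1/L2 = -/FH/D → run F
t=28: L0/L1/L2 = -/H/DF → run H
t=29: L0/L1/L2 = -/H/DF → run H
t=30: L0/L1/L2 = -/H/DF → run H
t=31: L0/L1/L2 = -/H/DF → run H
t=32: L0/L1/L2 = -/-/DF → run D
t=33: L0/L1/L2 = -/-/F → run F
t=34: L0/L1/L2 = -/-/F → run F
t=35: (idle)
t=36: (idle)
t=37: (idle)
t=38: (idle)
t=39: (idle)
t=40: (idle)
t=41: (idle)

running at tick 6 = C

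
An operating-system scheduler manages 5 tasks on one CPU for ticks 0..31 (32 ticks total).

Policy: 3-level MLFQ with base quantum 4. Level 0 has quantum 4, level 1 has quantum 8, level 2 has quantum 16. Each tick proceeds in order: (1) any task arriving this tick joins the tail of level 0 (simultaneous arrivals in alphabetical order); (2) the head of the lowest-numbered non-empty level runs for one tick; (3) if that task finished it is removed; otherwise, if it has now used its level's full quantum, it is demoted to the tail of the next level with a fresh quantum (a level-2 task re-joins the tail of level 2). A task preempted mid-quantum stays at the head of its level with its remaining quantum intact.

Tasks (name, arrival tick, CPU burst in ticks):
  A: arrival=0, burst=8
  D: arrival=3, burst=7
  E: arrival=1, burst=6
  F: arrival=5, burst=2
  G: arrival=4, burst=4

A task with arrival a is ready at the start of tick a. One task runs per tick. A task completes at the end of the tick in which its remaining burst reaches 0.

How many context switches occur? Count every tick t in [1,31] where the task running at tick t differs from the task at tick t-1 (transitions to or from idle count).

t=0: L0/L1/L2 = A/-/- → run A
t=1: L0/L1/L2 = AE/-/- → run A
t=2: L0/L1/L2 = AE/-/- → run A
t=3: L0/L1/L2 = AED/-/- → run A
t=4: L0/L1/L2 = EDG/A/- → run E
t=5: L0/L1/L2 = EDGF/A/- → run E
t=6: L0/L1/L2 = EDGF/A/- → run E
t=7: L0/L1/L2 = EDGF/A/- → run E
t=8: L0/L1/L2 = DGF/AE/- → run D
t=9: L0/L1/L2 = DGF/AE/- → run D
t=10: L0/L1/L2 = DGF/AE/- → run D
t=11: L0/L1/L2 = DGF/AE/- → run D
t=12: L0/L1/L2 = GF/AED/- → run G
t=13: L0/L1/L2 = GF/AED/- → run G
t=14: L0/L1/L2 = GF/AED/- → run G
t=15: L0/L1/L2 = GF/AED/- → run G
t=16: L0/L1/L2 = F/AED/- → run F
t=17: L0/L1/L2 = F/AED/- → run F
t=18: L0/L1/L2 = -/AED/- → run A
t=19: L0/L1/L2 = -/AED/- → run A
t=20: L0/L1/L2 = -/AED/- → run A
t=21: L0/L1/L2 = -/AED/- → run A
t=22: L0/L1/L2 = -/ED/- → run E
t=23: L0/L1/L2 = -/ED/- → run E
t=24: L0/L1/L2 = -/D/- → run D
t=25: L0/L1/L2 = -/D/- → run D
t=26: L0/L1/L2 = -/D/- → run D
t=27: (idle)
t=28: (idle)
t=29: (idle)
t=30: (idle)
t=31: (idle)

context switches = 8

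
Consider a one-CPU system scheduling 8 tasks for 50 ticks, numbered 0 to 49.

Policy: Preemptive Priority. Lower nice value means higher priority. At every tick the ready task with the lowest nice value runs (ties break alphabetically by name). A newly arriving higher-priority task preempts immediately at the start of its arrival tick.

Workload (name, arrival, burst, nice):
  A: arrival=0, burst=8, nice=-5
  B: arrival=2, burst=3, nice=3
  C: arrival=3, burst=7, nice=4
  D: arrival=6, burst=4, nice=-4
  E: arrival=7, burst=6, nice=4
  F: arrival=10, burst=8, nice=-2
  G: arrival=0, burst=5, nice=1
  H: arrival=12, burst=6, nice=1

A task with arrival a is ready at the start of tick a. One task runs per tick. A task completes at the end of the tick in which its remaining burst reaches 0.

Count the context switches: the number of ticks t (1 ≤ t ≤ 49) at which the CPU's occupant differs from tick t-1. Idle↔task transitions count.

context switches = 8

t=0: ready={A,G} → run A
t=1: ready={A,G} → run A
t=2: ready={A,B,G} → run A
t=3: ready={A,B,C,G} → run A
t=4: ready={A,B,C,G} → run A
t=5: ready={A,B,C,G} → run A
t=6: ready={A,B,C,D,G} → run A
t=7: ready={A,B,C,D,E,G} → run A
t=8: ready={B,C,D,E,G} → run D
t=9: ready={B,C,D,E,G} → run D
t=10: ready={B,C,D,E,F,G} → run D
t=11: ready={B,C,D,E,F,G} → run D
t=12: ready={B,C,E,F,G,H} → run F
t=13: ready={B,C,E,F,G,H} → run F
t=14: ready={B,C,E,F,G,H} → run F
t=15: ready={B,C,E,F,G,H} → run F
t=16: ready={B,C,E,F,G,H} → run F
t=17: ready={B,C,E,F,G,H} → run F
t=18: ready={B,C,E,F,G,H} → run F
t=19: ready={B,C,E,F,G,H} → run F
t=20: ready={B,C,E,G,H} → run G
t=21: ready={B,C,E,G,H} → run G
t=22: ready={B,C,E,G,H} → run G
t=23: ready={B,C,E,G,H} → run G
t=24: ready={B,C,E,G,H} → run G
t=25: ready={B,C,E,H} → run H
t=26: ready={B,C,E,H} → run H
t=27: ready={B,C,E,H} → run H
t=28: ready={B,C,E,H} → run H
t=29: ready={B,C,E,H} → run H
t=30: ready={B,C,E,H} → run H
t=31: ready={B,C,E} → run B
t=32: ready={B,C,E} → run B
t=33: ready={B,C,E} → run B
t=34: ready={C,E} → run C
t=35: ready={C,E} → run C
t=36: ready={C,E} → run C
t=37: ready={C,E} → run C
t=38: ready={C,E} → run C
t=39: ready={C,E} → run C
t=40: ready={C,E} → run C
t=41: ready={E} → run E
t=42: ready={E} → run E
t=43: ready={E} → run E
t=44: ready={E} → run E
t=45: ready={E} → run E
t=46: ready={E} → run E
t=47: (idle)
t=48: (idle)
t=49: (idle)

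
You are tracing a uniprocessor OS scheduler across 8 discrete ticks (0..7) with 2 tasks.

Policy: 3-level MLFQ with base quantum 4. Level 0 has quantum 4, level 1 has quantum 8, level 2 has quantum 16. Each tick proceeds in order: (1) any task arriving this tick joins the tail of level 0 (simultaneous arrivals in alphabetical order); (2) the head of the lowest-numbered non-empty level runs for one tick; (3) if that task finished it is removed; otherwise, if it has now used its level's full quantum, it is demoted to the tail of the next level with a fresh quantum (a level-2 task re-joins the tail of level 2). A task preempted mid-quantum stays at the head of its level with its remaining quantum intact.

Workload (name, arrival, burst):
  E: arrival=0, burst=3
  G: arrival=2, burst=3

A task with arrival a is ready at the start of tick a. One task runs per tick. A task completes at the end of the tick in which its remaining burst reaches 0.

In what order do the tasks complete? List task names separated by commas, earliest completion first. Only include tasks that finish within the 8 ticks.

t=0: L0/L1/L2 = E/-/- → run E
t=1: L0/L1/L2 = E/-/- → run E
t=2: L0/L1/L2 = EG/-/- → run E
t=3: L0/L1/L2 = G/-/- → run G
t=4: L0/L1/L2 = G/-/- → run G
t=5: L0/L1/L2 = G/-/- → run G
t=6: (idle)
t=7: (idle)

completion order = E, G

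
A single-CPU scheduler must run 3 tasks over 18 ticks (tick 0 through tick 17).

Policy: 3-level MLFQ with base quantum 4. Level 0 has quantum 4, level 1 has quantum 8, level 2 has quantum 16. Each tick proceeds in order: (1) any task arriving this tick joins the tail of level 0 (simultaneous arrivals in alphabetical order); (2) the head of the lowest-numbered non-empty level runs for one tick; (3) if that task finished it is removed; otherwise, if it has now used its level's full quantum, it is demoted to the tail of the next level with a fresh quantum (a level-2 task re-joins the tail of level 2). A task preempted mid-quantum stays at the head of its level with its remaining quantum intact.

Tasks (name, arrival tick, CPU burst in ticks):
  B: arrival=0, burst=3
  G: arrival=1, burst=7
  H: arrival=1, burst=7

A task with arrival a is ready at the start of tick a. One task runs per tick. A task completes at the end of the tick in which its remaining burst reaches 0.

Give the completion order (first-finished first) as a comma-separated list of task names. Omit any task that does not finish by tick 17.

t=0: L0/L1/L2 = B/-/- → run B
t=1: L0/L1/L2 = BGH/-/- → run B
t=2: L0/L1/L2 = BGH/-/- → run B
t=3: L0/L1/L2 = GH/-/- → run G
t=4: L0/L1/L2 = GH/-/- → run G
t=5: L0/L1/L2 = GH/-/- → run G
t=6: L0/L1/L2 = GH/-/- → run G
t=7: L0/L1/L2 = H/G/- → run H
t=8: L0/L1/L2 = H/G/- → run H
t=9: L0/L1/L2 = H/G/- → run H
t=10: L0/L1/L2 = H/G/- → run H
t=11: L0/L1/L2 = -/GH/- → run G
t=12: L0/L1/L2 = -/GH/- → run G
t=13: L0/L1/L2 = -/GH/- → run G
t=14: L0/L1/L2 = -/H/- → run H
t=15: L0/L1/L2 = -/H/- → run H
t=16: L0/L1/L2 = -/H/- → run H
t=17: (idle)

completion order = B, G, H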